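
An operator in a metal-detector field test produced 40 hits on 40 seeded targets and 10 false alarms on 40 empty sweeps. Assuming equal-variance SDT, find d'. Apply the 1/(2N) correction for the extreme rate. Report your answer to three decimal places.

d' = 2.916

The hit rate is 40/40 = 1, so apply the 1/(2N) correction: H → 1 − 1/(2·40) = 0.98750.
z(H) = z(0.98750) = 2.2414
z(FA) = z(0.25000) = -0.6745
d' = 2.2414 − (-0.6745) = 2.9159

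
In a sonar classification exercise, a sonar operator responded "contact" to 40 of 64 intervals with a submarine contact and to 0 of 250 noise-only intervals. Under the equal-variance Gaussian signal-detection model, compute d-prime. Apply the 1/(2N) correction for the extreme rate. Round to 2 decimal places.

The false-alarm rate is 0/250 = 0, so apply the 1/(2N) correction: FA → 1/(2·250) = 0.00200.
z(H) = z(0.62500) = 0.319
z(FA) = z(0.00200) = -2.878
d' = 0.319 − (-2.878) = 3.197

d-prime = 3.20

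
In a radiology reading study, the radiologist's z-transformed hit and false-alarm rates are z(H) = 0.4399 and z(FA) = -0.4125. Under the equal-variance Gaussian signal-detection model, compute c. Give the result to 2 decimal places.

c = −½·[z(H) + z(FA)] = −½·(0.4399 + (-0.4125)) = -0.0137
c < 0: the radiologist has a liberal response bias.

c = -0.01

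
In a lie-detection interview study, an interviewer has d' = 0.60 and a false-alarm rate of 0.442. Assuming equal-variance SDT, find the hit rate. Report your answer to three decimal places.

hit rate = 0.675

z(false-alarm rate) = z(0.442) = -0.1459
z(H) = z(FA) + d' = -0.1459 + 0.60 = 0.4541
hit rate = Φ(0.4541) = 0.6751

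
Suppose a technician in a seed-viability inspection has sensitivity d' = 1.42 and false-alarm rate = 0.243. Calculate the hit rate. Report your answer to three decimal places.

hit rate = 0.765

z(false-alarm rate) = z(0.243) = -0.6967
z(H) = z(FA) + d' = -0.6967 + 1.42 = 0.7233
hit rate = Φ(0.7233) = 0.7653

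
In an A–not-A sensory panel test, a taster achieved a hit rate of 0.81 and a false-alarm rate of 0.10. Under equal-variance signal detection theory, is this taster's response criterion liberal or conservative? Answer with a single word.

conservative

z(H) = 0.878, z(FA) = -1.282
c = −½·(z(H) + z(FA)) = 0.202
c > 0 → conservative criterion (biased toward responding “no”).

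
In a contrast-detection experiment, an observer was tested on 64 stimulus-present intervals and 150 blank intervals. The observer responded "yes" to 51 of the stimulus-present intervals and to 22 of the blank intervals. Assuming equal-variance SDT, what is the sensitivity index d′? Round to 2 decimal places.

d′ = 1.88

H = 51/64 = 0.7969
FA = 22/150 = 0.1467
z(0.7969) = 0.8306, z(0.1467) = -1.0507
d' = z(H) − z(FA) = 0.8306 − (-1.0507) = 1.8813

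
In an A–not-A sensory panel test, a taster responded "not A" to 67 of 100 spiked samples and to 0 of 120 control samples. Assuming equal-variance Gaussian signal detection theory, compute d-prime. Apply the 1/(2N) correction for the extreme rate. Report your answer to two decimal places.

d-prime = 3.08

The false-alarm rate is 0/120 = 0, so apply the 1/(2N) correction: FA → 1/(2·120) = 0.00417.
z(H) = z(0.67000) = 0.440
z(FA) = z(0.00417) = -2.638
d' = 0.440 − (-2.638) = 3.078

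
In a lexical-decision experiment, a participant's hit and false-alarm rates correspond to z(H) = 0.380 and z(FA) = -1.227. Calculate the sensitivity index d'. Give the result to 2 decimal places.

d' = z(H) − z(FA) = 0.380 − (-1.227) = 1.607

d' = 1.61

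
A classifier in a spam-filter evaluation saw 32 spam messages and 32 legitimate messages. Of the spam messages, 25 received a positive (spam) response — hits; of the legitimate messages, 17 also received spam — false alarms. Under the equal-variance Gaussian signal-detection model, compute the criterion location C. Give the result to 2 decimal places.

C = -0.43

H = 25/32 = 0.7812
FA = 17/32 = 0.5312
z(H) = z(0.7812) = 0.7763
z(FA) = z(0.5312) = 0.0783
c = −½·[z(H) + z(FA)] = −0.5 × (0.7763 + 0.0783) = -0.4273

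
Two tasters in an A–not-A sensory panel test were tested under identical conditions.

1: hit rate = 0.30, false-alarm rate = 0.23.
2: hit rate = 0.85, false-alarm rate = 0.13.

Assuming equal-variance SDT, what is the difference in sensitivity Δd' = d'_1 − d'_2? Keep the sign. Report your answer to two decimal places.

Δd' = -1.95

1: z(0.30) = -0.524, z(0.23) = -0.739, d' = 0.215
2: z(0.85) = 1.036, z(0.13) = -1.126, d' = 2.162
Δd' = d'_1 − d'_2 = 0.215 − 2.162 = -1.947
2 has the higher sensitivity.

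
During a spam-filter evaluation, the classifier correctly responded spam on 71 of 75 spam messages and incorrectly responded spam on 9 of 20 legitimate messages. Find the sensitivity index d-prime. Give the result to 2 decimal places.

H = 71/75 = 0.9467
FA = 9/20 = 0.4500
z(H) = z(0.9467) = 1.614
z(FA) = z(0.4500) = -0.126
d' = z(H) − z(FA) = 1.614 − (-0.126) = 1.740

d-prime = 1.74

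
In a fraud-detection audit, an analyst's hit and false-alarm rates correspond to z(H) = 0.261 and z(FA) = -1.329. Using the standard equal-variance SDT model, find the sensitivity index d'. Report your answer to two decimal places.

d' = 1.59

d' = z(H) − z(FA) = 0.261 − (-1.329) = 1.590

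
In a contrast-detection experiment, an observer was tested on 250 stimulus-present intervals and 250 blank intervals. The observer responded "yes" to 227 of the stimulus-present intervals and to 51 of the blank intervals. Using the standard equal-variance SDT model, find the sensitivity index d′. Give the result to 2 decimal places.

d′ = 2.16

H = 227/250 = 0.9080
FA = 51/250 = 0.2040
z(H) = z(0.9080) = 1.3285
z(FA) = z(0.2040) = -0.8274
d' = z(H) − z(FA) = 1.3285 − (-0.8274) = 2.1559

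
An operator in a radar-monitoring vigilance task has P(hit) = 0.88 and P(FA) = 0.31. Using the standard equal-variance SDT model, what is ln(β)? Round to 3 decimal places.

z(H) = z(0.88) = 1.1750
z(FA) = z(0.31) = -0.4959
ln β = −½·[z(H)² − z(FA)²] = −0.5 × (1.3806 − 0.2459) = -0.56735

ln β = -0.567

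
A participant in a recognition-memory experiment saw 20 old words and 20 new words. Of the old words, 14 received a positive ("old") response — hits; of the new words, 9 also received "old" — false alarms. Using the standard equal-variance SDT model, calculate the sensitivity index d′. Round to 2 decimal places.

H = 14/20 = 0.7000
FA = 9/20 = 0.4500
z(H) = 0.524
z(FA) = -0.126
d' = z(H) − z(FA) = 0.524 − (-0.126) = 0.650

d′ = 0.65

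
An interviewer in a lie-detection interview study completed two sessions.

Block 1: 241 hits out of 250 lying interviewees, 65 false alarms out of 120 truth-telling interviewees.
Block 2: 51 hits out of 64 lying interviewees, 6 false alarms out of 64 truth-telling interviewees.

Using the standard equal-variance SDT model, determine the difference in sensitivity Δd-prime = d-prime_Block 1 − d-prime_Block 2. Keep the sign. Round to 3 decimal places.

Δd-prime = -0.454

Block 1: z(0.9640) = 1.7991, z(0.5417) = 0.1047, d' = 1.6944
Block 2: z(0.7969) = 0.8306, z(0.0938) = -1.3177, d' = 2.1483
Δd' = d'_Block 1 − d'_Block 2 = 1.6944 − 2.1483 = -0.4539
Block 2 has the higher sensitivity.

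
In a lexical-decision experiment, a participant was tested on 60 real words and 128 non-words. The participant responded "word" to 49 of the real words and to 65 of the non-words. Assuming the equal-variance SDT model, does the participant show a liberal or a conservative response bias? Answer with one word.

z(H) = 0.903, z(FA) = 0.020
c = −½·(z(H) + z(FA)) = -0.4615
c < 0 → liberal criterion (biased toward responding “yes”).

liberal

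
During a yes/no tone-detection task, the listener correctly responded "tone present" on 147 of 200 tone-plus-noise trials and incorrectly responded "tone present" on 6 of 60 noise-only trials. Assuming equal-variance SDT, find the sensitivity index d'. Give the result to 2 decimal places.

d' = 1.91

H = 147/200 = 0.7350
FA = 6/60 = 0.1000
z(H) = 0.6280
z(FA) = -1.2816
d' = z(H) − z(FA) = 0.6280 − (-1.2816) = 1.9096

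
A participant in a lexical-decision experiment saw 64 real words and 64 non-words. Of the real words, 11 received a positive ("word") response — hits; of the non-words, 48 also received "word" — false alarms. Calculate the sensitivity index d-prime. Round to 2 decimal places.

H = 11/64 = 0.1719
FA = 48/64 = 0.7500
z(0.1719) = -0.947, z(0.7500) = 0.674
d' = z(H) − z(FA) = -0.947 − 0.674 = -1.621

d-prime = -1.62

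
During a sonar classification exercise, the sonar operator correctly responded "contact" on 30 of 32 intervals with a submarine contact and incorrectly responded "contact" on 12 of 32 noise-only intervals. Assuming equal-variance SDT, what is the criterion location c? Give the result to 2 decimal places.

H = 30/32 = 0.9375
FA = 12/32 = 0.3750
z(0.9375) = 1.534, z(0.3750) = -0.319
c = −½·[z(H) + z(FA)] = −0.5 × (1.534 + (-0.319)) = -0.6075

c = -0.61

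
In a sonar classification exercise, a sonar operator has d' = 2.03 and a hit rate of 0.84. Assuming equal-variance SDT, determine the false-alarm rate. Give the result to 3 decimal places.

false-alarm rate = 0.150

z(hit rate) = z(0.84) = 0.9945
z(FA) = z(H) − d' = 0.9945 − 2.03 = -1.0355
false-alarm rate = Φ(-1.0355) = 0.1502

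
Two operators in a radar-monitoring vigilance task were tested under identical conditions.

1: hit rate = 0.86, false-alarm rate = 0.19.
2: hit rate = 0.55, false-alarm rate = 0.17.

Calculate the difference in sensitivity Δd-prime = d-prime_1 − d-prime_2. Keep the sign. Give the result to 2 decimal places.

1: z(0.86) = 1.080, z(0.19) = -0.878, d' = 1.958
2: z(0.55) = 0.126, z(0.17) = -0.954, d' = 1.080
Δd' = d'_1 − d'_2 = 1.958 − 1.080 = 0.878
1 has the higher sensitivity.

Δd-prime = 0.88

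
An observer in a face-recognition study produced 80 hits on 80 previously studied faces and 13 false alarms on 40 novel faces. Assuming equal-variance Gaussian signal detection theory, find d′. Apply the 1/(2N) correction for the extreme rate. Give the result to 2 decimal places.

The hit rate is 80/80 = 1, so apply the 1/(2N) correction: H → 1 − 1/(2·80) = 0.99375.
z(H) = z(0.99375) = 2.498
z(FA) = z(0.32500) = -0.454
d' = 2.498 − (-0.454) = 2.952

d′ = 2.95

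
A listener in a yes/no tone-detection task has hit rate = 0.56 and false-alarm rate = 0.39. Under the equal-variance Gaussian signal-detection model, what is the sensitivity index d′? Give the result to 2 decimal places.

d′ = 0.43

z(H) = z(0.56) = 0.151
z(FA) = z(0.39) = -0.279
d' = z(H) − z(FA) = 0.151 − (-0.279) = 0.430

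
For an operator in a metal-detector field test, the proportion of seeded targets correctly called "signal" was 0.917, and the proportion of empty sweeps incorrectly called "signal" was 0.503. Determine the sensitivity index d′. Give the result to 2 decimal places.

d′ = 1.38

z(H) = 1.385
z(FA) = 0.008
d' = z(H) − z(FA) = 1.385 − 0.008 = 1.377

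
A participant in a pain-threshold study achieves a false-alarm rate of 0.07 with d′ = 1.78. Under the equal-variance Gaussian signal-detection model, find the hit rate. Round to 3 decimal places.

z(false-alarm rate) = z(0.07) = -1.4758
z(H) = z(FA) + d' = -1.4758 + 1.78 = 0.3042
hit rate = Φ(0.3042) = 0.6195

hit rate = 0.620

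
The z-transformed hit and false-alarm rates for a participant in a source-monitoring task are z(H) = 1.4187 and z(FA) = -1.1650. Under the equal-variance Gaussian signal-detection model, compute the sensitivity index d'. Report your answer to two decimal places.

d' = 2.58

d' = z(H) − z(FA) = 1.4187 − (-1.1650) = 2.5837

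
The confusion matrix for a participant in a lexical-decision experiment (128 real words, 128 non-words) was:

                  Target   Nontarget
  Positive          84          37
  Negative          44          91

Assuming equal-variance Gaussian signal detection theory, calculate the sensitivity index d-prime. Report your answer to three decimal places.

d-prime = 0.958

H = 84/128 = 0.6562
FA = 37/128 = 0.2891
Φ⁻¹(H) = 0.4021
Φ⁻¹(FA) = -0.5560
d' = z(H) − z(FA) = 0.4021 − (-0.5560) = 0.9581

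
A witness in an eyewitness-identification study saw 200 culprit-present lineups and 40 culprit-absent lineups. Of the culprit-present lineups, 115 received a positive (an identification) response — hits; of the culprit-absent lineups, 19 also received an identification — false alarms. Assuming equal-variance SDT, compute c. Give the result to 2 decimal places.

H = 115/200 = 0.5750
FA = 19/40 = 0.4750
z(H) = z(0.5750) = 0.1891
z(FA) = z(0.4750) = -0.0627
c = −½·[z(H) + z(FA)] = −0.5 × (0.1891 + (-0.0627)) = -0.0632

c = -0.06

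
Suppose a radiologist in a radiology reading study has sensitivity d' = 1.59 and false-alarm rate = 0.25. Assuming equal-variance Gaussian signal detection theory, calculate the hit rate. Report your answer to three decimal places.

hit rate = 0.820

z(false-alarm rate) = z(0.25) = -0.6745
z(H) = z(FA) + d' = -0.6745 + 1.59 = 0.9155
hit rate = Φ(0.9155) = 0.8200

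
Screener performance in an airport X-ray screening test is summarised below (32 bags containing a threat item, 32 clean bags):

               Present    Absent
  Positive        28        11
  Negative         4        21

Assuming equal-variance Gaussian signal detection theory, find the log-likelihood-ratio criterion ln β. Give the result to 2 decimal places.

H = 28/32 = 0.8750
FA = 11/32 = 0.3438
z(H) = 1.150
z(FA) = -0.402
ln β = −½·[z(H)² − z(FA)²] = −0.5 × (1.323 − 0.162) = -0.5805

ln β = -0.58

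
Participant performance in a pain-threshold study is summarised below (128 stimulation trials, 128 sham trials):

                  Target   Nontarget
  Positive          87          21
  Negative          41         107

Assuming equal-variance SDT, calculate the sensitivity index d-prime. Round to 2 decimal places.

H = 87/128 = 0.6797
FA = 21/128 = 0.1641
Φ⁻¹(H) = Φ⁻¹(0.6797) = 0.4669
Φ⁻¹(FA) = Φ⁻¹(0.1641) = -0.9777
d' = z(H) − z(FA) = 0.4669 − (-0.9777) = 1.4446

d-prime = 1.44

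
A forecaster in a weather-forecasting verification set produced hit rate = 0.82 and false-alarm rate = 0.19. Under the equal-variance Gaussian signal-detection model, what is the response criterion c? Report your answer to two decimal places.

c = -0.02

z(H) = z(0.82) = 0.9154
z(FA) = z(0.19) = -0.8779
c = −½·[z(H) + z(FA)] = −0.5 × (0.9154 + (-0.8779)) = -0.01875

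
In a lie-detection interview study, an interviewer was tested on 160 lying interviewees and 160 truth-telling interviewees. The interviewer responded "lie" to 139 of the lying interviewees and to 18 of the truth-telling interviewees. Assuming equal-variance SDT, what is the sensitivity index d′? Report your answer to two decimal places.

H = 139/160 = 0.8688
FA = 18/160 = 0.1125
z(0.8688) = 1.1207, z(0.1125) = -1.2133
d' = z(H) − z(FA) = 1.1207 − (-1.2133) = 2.3340

d′ = 2.33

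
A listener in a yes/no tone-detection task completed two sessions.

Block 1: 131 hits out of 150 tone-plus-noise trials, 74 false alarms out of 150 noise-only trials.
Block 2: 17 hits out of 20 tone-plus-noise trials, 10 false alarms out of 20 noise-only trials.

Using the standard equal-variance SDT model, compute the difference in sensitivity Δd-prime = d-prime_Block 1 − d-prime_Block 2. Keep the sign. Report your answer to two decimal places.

Δd-prime = 0.12

Block 1: z(0.8733) = 1.142, z(0.4933) = -0.017, d' = 1.159
Block 2: z(0.8500) = 1.036, z(0.5000) = 0.000, d' = 1.036
Δd' = d'_Block 1 − d'_Block 2 = 1.159 − 1.036 = 0.123
Block 1 has the higher sensitivity.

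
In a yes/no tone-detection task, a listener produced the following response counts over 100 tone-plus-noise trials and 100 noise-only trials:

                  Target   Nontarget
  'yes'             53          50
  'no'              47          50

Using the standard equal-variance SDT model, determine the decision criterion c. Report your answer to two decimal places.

H = 53/100 = 0.5300
FA = 50/100 = 0.5000
z(H) = 0.0753
z(FA) = 0.0000
c = −½·[z(H) + z(FA)] = −0.5 × (0.0753 + 0.0000) = -0.03765

c = -0.04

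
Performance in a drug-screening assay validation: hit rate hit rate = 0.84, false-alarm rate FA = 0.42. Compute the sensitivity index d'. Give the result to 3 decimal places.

z(0.84) = 0.9945, z(0.42) = -0.2019
d' = z(H) − z(FA) = 0.9945 − (-0.2019) = 1.1964

d' = 1.196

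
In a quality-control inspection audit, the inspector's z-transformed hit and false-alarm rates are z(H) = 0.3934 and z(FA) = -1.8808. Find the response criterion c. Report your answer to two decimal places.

c = 0.74

c = −½·[z(H) + z(FA)] = −½·(0.3934 + (-1.8808)) = 0.7437
c > 0: the inspector has a conservative response bias.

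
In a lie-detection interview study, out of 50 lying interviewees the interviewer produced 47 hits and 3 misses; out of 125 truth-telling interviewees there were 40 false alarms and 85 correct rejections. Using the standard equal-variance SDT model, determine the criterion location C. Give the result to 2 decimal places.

H = 47/50 = 0.9400
FA = 40/125 = 0.3200
z(H) = z(0.9400) = 1.5548
z(FA) = z(0.3200) = -0.4677
c = −½·[z(H) + z(FA)] = −0.5 × (1.5548 + (-0.4677)) = -0.54355
c < 0: the interviewer has a liberal response bias.

C = -0.54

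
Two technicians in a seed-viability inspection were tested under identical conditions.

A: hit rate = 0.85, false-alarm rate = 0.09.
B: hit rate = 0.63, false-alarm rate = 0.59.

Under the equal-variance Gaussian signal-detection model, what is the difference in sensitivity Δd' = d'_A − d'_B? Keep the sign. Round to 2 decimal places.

Δd' = 2.27

A: z(0.85) = 1.036, z(0.09) = -1.341, d' = 2.377
B: z(0.63) = 0.332, z(0.59) = 0.228, d' = 0.104
Δd' = d'_A − d'_B = 2.377 − 0.104 = 2.273
A has the higher sensitivity.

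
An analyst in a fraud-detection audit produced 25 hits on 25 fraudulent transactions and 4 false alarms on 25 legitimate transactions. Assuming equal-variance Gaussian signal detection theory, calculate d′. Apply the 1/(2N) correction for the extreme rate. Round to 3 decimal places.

The hit rate is 25/25 = 1, so apply the 1/(2N) correction: H → 1 − 1/(2·25) = 0.98000.
z(H) = z(0.98000) = 2.0537
z(FA) = z(0.16000) = -0.9945
d' = 2.0537 − (-0.9945) = 3.0482

d′ = 3.048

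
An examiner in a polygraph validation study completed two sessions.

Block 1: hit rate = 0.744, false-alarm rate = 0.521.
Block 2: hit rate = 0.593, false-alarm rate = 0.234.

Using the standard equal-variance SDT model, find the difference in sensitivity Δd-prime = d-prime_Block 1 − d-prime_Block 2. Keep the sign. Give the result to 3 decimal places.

Block 1: z(0.744) = 0.6557, z(0.521) = 0.0527, d' = 0.6030
Block 2: z(0.593) = 0.2353, z(0.234) = -0.7257, d' = 0.9610
Δd' = d'_Block 1 − d'_Block 2 = 0.6030 − 0.9610 = -0.3580
Block 2 has the higher sensitivity.

Δd-prime = -0.358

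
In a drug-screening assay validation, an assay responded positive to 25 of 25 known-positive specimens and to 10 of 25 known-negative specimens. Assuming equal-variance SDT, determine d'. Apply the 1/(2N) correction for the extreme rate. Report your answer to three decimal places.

The hit rate is 25/25 = 1, so apply the 1/(2N) correction: H → 1 − 1/(2·25) = 0.98000.
z(H) = z(0.98000) = 2.0537
z(FA) = z(0.40000) = -0.2533
d' = 2.0537 − (-0.2533) = 2.3070

d' = 2.307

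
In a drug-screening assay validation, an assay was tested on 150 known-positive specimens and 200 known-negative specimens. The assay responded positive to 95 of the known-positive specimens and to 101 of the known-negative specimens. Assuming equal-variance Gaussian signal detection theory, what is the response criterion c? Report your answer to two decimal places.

H = 95/150 = 0.6333
FA = 101/200 = 0.5050
z(H) = 0.3406
z(FA) = 0.0125
c = −½·[z(H) + z(FA)] = −0.5 × (0.3406 + 0.0125) = -0.17655

c = -0.18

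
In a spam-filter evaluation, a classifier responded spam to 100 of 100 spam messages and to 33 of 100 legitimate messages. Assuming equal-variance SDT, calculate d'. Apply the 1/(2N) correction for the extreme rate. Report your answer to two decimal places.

d' = 3.02

The hit rate is 100/100 = 1, so apply the 1/(2N) correction: H → 1 − 1/(2·100) = 0.99500.
z(H) = z(0.99500) = 2.576
z(FA) = z(0.33000) = -0.440
d' = 2.576 − (-0.440) = 3.016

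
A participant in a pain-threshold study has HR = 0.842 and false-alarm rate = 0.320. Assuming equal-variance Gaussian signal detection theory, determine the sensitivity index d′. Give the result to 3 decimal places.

Φ⁻¹(0.842) = 1.0027, Φ⁻¹(0.320) = -0.4677
d' = z(H) − z(FA) = 1.0027 − (-0.4677) = 1.4704

d′ = 1.470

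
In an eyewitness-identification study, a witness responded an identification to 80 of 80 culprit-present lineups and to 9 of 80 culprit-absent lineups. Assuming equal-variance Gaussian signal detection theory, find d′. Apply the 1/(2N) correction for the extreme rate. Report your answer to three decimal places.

The hit rate is 80/80 = 1, so apply the 1/(2N) correction: H → 1 − 1/(2·80) = 0.99375.
z(H) = z(0.99375) = 2.4977
z(FA) = z(0.11250) = -1.2133
d' = 2.4977 − (-1.2133) = 3.7110

d′ = 3.711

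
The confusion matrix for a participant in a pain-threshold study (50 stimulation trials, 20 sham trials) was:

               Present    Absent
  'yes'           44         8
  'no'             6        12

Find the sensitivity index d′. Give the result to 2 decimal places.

H = 44/50 = 0.8800
FA = 8/20 = 0.4000
Φ⁻¹(H) = 1.175
Φ⁻¹(FA) = -0.253
d' = z(H) − z(FA) = 1.175 − (-0.253) = 1.428

d′ = 1.43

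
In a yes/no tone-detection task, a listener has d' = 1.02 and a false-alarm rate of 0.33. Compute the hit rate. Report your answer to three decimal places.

z(false-alarm rate) = z(0.33) = -0.4399
z(H) = z(FA) + d' = -0.4399 + 1.02 = 0.5801
hit rate = Φ(0.5801) = 0.7191

hit rate = 0.719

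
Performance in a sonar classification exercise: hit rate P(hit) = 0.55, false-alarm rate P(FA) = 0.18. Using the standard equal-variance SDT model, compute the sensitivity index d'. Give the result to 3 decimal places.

d' = 1.041

z(0.55) = 0.1257, z(0.18) = -0.9154
d' = z(H) − z(FA) = 0.1257 − (-0.9154) = 1.0411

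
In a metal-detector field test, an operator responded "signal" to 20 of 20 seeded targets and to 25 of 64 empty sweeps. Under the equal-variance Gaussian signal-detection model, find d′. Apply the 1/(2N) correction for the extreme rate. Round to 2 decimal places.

The hit rate is 20/20 = 1, so apply the 1/(2N) correction: H → 1 − 1/(2·20) = 0.97500.
z(H) = z(0.97500) = 1.960
z(FA) = z(0.39062) = -0.278
d' = 1.960 − (-0.278) = 2.238

d′ = 2.24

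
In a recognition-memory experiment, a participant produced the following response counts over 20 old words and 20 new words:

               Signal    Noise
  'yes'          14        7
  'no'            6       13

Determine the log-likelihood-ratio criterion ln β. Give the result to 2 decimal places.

H = 14/20 = 0.7000
FA = 7/20 = 0.3500
Φ⁻¹(0.7000) = 0.524, Φ⁻¹(0.3500) = -0.385
ln β = −½·[z(H)² − z(FA)²] = −0.5 × (0.275 − 0.148) = -0.0635

ln β = -0.06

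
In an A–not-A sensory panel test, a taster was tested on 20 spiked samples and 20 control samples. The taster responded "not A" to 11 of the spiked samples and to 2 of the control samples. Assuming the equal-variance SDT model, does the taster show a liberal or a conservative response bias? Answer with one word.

z(H) = 0.126, z(FA) = -1.282
c = −½·(z(H) + z(FA)) = 0.578
c > 0 → conservative criterion (biased toward responding “no”).

conservative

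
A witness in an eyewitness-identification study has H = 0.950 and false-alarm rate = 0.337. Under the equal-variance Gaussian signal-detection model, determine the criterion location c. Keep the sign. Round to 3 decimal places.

c = -0.612

z(H) = 1.6449
z(FA) = -0.4207
c = −½·[z(H) + z(FA)] = −0.5 × (1.6449 + (-0.4207)) = -0.6121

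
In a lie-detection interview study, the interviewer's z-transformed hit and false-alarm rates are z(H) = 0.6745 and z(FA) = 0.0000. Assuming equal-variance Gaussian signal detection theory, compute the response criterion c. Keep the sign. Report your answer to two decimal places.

c = −½·[z(H) + z(FA)] = −½·(0.6745 + 0.0000) = -0.33725

c = -0.34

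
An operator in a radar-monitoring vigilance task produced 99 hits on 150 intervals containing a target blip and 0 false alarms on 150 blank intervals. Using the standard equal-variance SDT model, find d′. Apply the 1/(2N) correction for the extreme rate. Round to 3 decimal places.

d′ = 3.126

The false-alarm rate is 0/150 = 0, so apply the 1/(2N) correction: FA → 1/(2·150) = 0.00333.
z(H) = z(0.66000) = 0.4125
z(FA) = z(0.00333) = -2.7134
d' = 0.4125 − (-2.7134) = 3.1259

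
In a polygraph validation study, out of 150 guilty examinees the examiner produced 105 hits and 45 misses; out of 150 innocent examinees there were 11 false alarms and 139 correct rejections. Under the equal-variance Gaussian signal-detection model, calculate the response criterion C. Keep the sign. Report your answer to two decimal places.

C = 0.46

H = 105/150 = 0.7000
FA = 11/150 = 0.0733
z(H) = z(0.7000) = 0.524
z(FA) = z(0.0733) = -1.452
c = −½·[z(H) + z(FA)] = −0.5 × (0.524 + (-1.452)) = 0.464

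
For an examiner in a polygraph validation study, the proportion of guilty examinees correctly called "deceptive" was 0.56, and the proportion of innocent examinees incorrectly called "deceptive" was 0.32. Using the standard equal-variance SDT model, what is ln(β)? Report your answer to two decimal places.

z(H) = 0.151
z(FA) = -0.468
ln β = −½·[z(H)² − z(FA)²] = −0.5 × (0.023 − 0.219) = 0.098

ln β = 0.10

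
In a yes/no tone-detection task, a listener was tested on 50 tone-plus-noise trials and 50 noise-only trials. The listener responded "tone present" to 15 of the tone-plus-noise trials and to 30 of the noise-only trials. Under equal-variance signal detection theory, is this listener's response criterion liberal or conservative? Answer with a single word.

z(H) = -0.524, z(FA) = 0.253
c = −½·(z(H) + z(FA)) = 0.1355
c > 0 → conservative criterion (biased toward responding “no”).

conservative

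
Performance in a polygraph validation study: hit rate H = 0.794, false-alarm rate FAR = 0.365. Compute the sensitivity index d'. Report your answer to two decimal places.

d' = 1.17

z(H) = 0.820
z(FA) = -0.345
d' = z(H) − z(FA) = 0.820 − (-0.345) = 1.165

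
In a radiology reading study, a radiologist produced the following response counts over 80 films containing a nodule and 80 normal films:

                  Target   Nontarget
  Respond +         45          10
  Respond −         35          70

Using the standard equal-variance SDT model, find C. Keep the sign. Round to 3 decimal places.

H = 45/80 = 0.5625
FA = 10/80 = 0.1250
z(0.5625) = 0.1573, z(0.1250) = -1.1503
c = −½·[z(H) + z(FA)] = −0.5 × (0.1573 + (-1.1503)) = 0.4965

C = 0.497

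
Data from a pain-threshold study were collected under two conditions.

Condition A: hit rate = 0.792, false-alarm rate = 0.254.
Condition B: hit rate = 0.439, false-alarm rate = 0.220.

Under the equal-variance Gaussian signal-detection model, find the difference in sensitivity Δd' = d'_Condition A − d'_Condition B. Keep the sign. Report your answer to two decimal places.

Δd' = 0.86

Condition A: z(0.792) = 0.813, z(0.254) = -0.662, d' = 1.475
Condition B: z(0.439) = -0.154, z(0.220) = -0.772, d' = 0.618
Δd' = d'_Condition A − d'_Condition B = 1.475 − 0.618 = 0.857
Condition A has the higher sensitivity.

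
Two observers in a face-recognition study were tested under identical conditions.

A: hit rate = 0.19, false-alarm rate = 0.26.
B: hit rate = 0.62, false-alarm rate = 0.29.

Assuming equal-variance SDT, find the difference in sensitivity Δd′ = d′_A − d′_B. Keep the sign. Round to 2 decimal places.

A: z(0.19) = -0.878, z(0.26) = -0.643, d' = -0.235
B: z(0.62) = 0.305, z(0.29) = -0.553, d' = 0.858
Δd' = d'_A − d'_B = -0.235 − 0.858 = -1.093
B has the higher sensitivity.

Δd′ = -1.09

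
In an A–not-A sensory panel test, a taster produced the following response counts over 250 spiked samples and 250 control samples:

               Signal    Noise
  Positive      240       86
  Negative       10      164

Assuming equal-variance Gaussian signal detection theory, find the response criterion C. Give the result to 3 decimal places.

C = -0.675

H = 240/250 = 0.9600
FA = 86/250 = 0.3440
z(H) = z(0.9600) = 1.7507
z(FA) = z(0.3440) = -0.4016
c = −½·[z(H) + z(FA)] = −0.5 × (1.7507 + (-0.4016)) = -0.67455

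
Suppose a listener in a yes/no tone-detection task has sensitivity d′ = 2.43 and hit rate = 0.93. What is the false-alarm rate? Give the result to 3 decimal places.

z(hit rate) = z(0.93) = 1.4758
z(FA) = z(H) − d' = 1.4758 − 2.43 = -0.9542
false-alarm rate = Φ(-0.9542) = 0.1700

false-alarm rate = 0.170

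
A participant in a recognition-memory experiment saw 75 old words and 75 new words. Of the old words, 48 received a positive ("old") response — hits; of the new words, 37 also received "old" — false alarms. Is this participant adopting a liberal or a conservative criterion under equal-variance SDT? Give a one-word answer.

liberal

z(H) = 0.358, z(FA) = -0.017
c = −½·(z(H) + z(FA)) = -0.1705
c < 0 → liberal criterion (biased toward responding “yes”).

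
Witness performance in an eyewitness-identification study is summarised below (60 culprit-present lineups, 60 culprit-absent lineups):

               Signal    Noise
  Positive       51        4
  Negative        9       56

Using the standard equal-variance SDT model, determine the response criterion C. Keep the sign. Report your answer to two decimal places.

C = 0.23

H = 51/60 = 0.8500
FA = 4/60 = 0.0667
z(H) = z(0.8500) = 1.036
z(FA) = z(0.0667) = -1.501
c = −½·[z(H) + z(FA)] = −0.5 × (1.036 + (-1.501)) = 0.2325
c > 0: the witness has a conservative response bias.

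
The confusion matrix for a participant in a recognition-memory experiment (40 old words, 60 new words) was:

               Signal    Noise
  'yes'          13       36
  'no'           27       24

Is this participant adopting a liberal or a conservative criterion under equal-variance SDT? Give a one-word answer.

conservative

z(H) = -0.454, z(FA) = 0.253
c = −½·(z(H) + z(FA)) = 0.1005
c > 0 → conservative criterion (biased toward responding “no”).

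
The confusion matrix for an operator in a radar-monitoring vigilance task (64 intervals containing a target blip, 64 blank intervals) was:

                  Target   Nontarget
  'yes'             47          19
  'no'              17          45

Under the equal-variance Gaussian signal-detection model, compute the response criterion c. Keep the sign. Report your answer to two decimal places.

c = -0.05

H = 47/64 = 0.7344
FA = 19/64 = 0.2969
z(H) = z(0.7344) = 0.6262
z(FA) = z(0.2969) = -0.5333
c = −½·[z(H) + z(FA)] = −0.5 × (0.6262 + (-0.5333)) = -0.04645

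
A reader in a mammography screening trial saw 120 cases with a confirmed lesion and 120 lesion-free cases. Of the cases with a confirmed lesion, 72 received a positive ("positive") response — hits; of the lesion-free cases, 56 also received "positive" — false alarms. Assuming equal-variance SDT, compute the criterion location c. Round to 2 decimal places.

H = 72/120 = 0.6000
FA = 56/120 = 0.4667
z(H) = z(0.6000) = 0.2533
z(FA) = z(0.4667) = -0.0836
c = −½·[z(H) + z(FA)] = −0.5 × (0.2533 + (-0.0836)) = -0.08485

c = -0.08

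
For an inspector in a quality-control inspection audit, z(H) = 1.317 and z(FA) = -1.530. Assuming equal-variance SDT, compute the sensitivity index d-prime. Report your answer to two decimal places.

d' = z(H) − z(FA) = 1.317 − (-1.530) = 2.847

d-prime = 2.85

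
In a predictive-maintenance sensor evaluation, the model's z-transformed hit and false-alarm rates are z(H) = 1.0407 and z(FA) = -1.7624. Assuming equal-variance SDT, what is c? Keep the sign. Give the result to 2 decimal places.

c = −½·[z(H) + z(FA)] = −½·(1.0407 + (-1.7624)) = 0.36085
c > 0: the model has a conservative response bias.

c = 0.36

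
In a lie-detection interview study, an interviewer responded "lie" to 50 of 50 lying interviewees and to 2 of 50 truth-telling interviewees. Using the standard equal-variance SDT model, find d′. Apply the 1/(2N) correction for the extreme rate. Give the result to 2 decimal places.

d′ = 4.08

The hit rate is 50/50 = 1, so apply the 1/(2N) correction: H → 1 − 1/(2·50) = 0.99000.
z(H) = z(0.99000) = 2.326
z(FA) = z(0.04000) = -1.751
d' = 2.326 − (-1.751) = 4.077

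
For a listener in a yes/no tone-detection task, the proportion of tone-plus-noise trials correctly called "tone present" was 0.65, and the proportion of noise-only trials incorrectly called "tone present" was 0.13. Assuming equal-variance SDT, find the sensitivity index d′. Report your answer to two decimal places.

Φ⁻¹(0.65) = 0.3853, Φ⁻¹(0.13) = -1.1264
d' = z(H) − z(FA) = 0.3853 − (-1.1264) = 1.5117

d′ = 1.51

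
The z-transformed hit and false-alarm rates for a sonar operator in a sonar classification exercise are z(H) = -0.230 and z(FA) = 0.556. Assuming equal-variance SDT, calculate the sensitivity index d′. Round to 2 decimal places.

d' = z(H) − z(FA) = -0.230 − 0.556 = -0.786

d′ = -0.79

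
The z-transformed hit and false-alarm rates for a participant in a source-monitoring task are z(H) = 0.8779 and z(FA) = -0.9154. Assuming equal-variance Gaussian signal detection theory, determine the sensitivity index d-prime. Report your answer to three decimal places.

d' = z(H) − z(FA) = 0.8779 − (-0.9154) = 1.7933

d-prime = 1.793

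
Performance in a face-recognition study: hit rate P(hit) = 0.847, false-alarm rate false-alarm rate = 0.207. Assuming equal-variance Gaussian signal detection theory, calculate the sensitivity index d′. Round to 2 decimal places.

d′ = 1.84

z(H) = 1.0237
z(FA) = -0.8169
d' = z(H) − z(FA) = 1.0237 − (-0.8169) = 1.8406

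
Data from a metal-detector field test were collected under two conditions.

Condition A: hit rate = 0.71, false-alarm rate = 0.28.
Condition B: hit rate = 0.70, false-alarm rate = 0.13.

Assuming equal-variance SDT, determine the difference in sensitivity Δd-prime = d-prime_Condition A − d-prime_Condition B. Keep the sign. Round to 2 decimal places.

Condition A: z(0.71) = 0.553, z(0.28) = -0.583, d' = 1.136
Condition B: z(0.70) = 0.524, z(0.13) = -1.126, d' = 1.650
Δd' = d'_Condition A − d'_Condition B = 1.136 − 1.650 = -0.514
Condition B has the higher sensitivity.

Δd-prime = -0.51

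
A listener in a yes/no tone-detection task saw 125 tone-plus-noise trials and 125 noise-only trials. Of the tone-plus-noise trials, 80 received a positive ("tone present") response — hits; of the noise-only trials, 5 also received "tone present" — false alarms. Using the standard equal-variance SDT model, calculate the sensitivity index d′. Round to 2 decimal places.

d′ = 2.11

H = 80/125 = 0.6400
FA = 5/125 = 0.0400
z(H) = 0.358
z(FA) = -1.751
d' = z(H) − z(FA) = 0.358 − (-1.751) = 2.109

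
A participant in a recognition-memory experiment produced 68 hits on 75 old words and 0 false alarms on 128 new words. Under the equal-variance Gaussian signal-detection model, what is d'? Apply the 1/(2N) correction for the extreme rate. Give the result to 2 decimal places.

d' = 3.98

The false-alarm rate is 0/128 = 0, so apply the 1/(2N) correction: FA → 1/(2·128) = 0.00391.
z(H) = z(0.90667) = 1.321
z(FA) = z(0.00391) = -2.660
d' = 1.321 − (-2.660) = 3.981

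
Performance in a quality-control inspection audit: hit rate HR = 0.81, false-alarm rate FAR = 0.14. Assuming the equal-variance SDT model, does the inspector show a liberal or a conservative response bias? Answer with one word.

z(H) = 0.878, z(FA) = -1.080
c = −½·(z(H) + z(FA)) = 0.101
c > 0 → conservative criterion (biased toward responding “no”).

conservative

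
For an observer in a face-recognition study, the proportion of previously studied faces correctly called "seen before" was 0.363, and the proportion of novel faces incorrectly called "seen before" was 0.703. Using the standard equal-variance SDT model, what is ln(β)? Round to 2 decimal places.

ln β = 0.08

z(H) = -0.350
z(FA) = 0.533
ln β = −½·[z(H)² − z(FA)²] = −0.5 × (0.123 − 0.284) = 0.0805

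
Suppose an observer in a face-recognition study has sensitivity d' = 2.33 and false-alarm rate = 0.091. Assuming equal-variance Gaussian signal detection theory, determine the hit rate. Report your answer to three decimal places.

z(false-alarm rate) = z(0.091) = -1.3346
z(H) = z(FA) + d' = -1.3346 + 2.33 = 0.9954
hit rate = Φ(0.9954) = 0.8402

hit rate = 0.840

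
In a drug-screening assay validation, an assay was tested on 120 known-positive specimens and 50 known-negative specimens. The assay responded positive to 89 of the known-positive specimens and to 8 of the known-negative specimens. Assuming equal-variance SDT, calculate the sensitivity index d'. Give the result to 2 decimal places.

d' = 1.64

H = 89/120 = 0.7417
FA = 8/50 = 0.1600
z(0.7417) = 0.6486, z(0.1600) = -0.9945
d' = z(H) − z(FA) = 0.6486 − (-0.9945) = 1.6431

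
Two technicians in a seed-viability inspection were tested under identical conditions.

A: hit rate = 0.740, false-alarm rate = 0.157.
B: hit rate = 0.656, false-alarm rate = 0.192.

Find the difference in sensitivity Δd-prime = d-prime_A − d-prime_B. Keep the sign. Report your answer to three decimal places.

A: z(0.740) = 0.6433, z(0.157) = -1.0069, d' = 1.6502
B: z(0.656) = 0.4016, z(0.192) = -0.8705, d' = 1.2721
Δd' = d'_A − d'_B = 1.6502 − 1.2721 = 0.3781
A has the higher sensitivity.

Δd-prime = 0.378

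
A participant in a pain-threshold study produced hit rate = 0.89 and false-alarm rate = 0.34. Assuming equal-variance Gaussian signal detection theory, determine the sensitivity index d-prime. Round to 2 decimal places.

z(0.89) = 1.2265, z(0.34) = -0.4125
d' = z(H) − z(FA) = 1.2265 − (-0.4125) = 1.6390

d-prime = 1.64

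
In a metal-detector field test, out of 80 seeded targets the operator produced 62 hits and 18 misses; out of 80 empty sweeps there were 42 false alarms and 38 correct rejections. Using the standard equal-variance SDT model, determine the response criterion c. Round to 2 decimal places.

c = -0.41

H = 62/80 = 0.7750
FA = 42/80 = 0.5250
z(0.7750) = 0.7554, z(0.5250) = 0.0627
c = −½·[z(H) + z(FA)] = −0.5 × (0.7554 + 0.0627) = -0.40905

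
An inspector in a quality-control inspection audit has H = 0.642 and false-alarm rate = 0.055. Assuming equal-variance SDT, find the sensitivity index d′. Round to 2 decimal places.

z(H) = z(0.642) = 0.364
z(FA) = z(0.055) = -1.598
d' = z(H) − z(FA) = 0.364 − (-1.598) = 1.962

d′ = 1.96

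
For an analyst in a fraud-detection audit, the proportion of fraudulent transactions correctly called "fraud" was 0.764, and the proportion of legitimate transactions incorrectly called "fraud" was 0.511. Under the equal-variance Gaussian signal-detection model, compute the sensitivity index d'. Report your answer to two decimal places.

d' = 0.69

z(H) = 0.719
z(FA) = 0.028
d' = z(H) − z(FA) = 0.719 − 0.028 = 0.691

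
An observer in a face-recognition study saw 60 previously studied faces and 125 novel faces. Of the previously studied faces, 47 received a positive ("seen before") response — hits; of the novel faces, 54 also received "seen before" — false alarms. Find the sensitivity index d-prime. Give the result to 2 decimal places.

d-prime = 0.95

H = 47/60 = 0.7833
FA = 54/125 = 0.4320
z(H) = z(0.7833) = 0.7834
z(FA) = z(0.4320) = -0.1713
d' = z(H) − z(FA) = 0.7834 − (-0.1713) = 0.9547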